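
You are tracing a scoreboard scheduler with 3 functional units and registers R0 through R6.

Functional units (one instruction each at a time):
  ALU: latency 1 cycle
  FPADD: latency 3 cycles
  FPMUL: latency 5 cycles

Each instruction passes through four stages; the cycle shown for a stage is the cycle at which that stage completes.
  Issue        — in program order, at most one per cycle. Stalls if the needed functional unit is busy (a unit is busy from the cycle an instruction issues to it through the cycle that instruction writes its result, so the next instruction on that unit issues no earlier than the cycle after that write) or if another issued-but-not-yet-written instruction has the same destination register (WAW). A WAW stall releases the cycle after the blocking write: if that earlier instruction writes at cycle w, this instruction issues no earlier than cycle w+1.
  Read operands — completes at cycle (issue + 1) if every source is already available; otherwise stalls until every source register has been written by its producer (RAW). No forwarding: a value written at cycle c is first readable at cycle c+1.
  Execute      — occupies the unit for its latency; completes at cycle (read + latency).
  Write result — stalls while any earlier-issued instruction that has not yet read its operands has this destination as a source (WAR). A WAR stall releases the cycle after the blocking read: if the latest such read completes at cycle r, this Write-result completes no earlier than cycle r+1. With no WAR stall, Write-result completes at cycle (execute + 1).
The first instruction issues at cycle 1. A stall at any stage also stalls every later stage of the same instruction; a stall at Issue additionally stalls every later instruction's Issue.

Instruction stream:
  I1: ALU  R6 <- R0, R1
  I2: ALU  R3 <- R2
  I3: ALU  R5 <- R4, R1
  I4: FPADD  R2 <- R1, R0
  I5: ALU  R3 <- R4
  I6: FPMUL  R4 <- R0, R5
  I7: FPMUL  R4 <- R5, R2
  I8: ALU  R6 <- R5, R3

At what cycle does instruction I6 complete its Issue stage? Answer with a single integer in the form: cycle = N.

c1: issue I1 (ALU)
c2: I1 read-ops
c3: I1 finished on ALU
c4: I1→R6
c5: issue I2 (ALU)
c6: I2 read-ops
c7: I2 finished on ALU
c8: I2→R3
c9: issue I3 (ALU)
c10: I3 read-ops; issue I4 (FPADD)
c11: I3 finished on ALU; I4 read-ops
c12: I3→R5
c13: issue I5 (ALU)
c14: I4 finished on FPADD; I5 read-ops; issue I6 (FPMUL)
c15: I4→R2; I5 finished on ALU; I6 read-ops
c16: I5→R3
c20: I6 finished on FPMUL
c21: I6→R4
c22: issue I7 (FPMUL)
c23: I7 read-ops; issue I8 (ALU)
c24: I8 read-ops
c25: I8 finished on ALU
c26: I8→R6
c28: I7 finished on FPMUL
c29: I7→R4

cycle = 14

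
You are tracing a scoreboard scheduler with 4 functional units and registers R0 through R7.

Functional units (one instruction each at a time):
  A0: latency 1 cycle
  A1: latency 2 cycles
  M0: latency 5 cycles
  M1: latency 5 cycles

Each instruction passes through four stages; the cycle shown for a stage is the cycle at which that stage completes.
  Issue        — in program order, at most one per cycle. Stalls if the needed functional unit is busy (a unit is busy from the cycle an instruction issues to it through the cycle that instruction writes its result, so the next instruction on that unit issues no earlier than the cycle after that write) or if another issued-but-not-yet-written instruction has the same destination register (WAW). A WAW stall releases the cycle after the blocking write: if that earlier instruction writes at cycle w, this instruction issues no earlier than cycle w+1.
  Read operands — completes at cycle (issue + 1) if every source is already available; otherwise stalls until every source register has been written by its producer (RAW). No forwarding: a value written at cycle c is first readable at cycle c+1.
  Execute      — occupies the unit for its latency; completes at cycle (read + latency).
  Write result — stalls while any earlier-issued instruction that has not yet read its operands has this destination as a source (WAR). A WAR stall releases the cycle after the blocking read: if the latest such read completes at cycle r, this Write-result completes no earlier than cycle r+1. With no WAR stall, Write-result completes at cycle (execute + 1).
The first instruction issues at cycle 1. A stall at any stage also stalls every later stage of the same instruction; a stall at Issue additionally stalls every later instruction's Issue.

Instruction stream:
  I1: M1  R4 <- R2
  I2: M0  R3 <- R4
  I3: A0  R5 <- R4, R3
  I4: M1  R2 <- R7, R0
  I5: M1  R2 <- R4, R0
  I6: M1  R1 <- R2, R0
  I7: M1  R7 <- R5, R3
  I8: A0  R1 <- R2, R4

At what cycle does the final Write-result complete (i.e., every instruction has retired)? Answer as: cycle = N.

  I1 | 1 | 2 | 7 | 8
  I2 | 2 | 9 | 14 | 15   RAW R4: wait I1 write@8
  I3 | 3 | 16 | 17 | 18   RAW R3: wait I2 write@15
  I4 | 9 | 10 | 15 | 16   struct: M1 busy until I1 writes@8
  I5 | 17 | 18 | 23 | 24   struct: M1 busy until I4 writes@16
  I6 | 25 | 26 | 31 | 32   struct: M1 busy until I5 writes@24
  I7 | 33 | 34 | 39 | 40   struct: M1 busy until I6 writes@32
  I8 | 34 | 35 | 36 | 37

cycle = 40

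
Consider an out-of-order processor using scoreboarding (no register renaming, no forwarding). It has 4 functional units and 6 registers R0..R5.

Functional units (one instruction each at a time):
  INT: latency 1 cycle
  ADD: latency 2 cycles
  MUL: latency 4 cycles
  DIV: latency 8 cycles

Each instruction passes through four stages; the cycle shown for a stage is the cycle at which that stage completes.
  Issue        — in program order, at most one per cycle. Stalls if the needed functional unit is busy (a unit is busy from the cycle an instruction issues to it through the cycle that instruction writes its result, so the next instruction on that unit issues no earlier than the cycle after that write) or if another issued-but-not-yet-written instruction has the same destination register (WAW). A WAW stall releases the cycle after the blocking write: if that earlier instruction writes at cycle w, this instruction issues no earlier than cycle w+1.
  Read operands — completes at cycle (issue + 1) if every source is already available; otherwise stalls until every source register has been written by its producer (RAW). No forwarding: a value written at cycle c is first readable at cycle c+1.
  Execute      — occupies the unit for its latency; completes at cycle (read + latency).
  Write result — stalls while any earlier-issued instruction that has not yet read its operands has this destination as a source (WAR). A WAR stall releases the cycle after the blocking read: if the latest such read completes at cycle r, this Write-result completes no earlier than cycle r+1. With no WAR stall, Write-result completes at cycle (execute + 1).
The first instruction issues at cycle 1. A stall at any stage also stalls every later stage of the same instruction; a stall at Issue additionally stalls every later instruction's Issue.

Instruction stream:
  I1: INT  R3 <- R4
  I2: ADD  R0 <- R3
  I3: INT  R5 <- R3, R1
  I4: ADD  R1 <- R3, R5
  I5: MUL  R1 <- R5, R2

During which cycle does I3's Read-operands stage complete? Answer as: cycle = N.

1) issue 1, read 2, done 3, write 4
2) issue 2, read 5, done 7, write 8  <RAW R3: wait I1 write@4>
3) issue 5, read 6, done 7, write 8  <struct: INT busy until I1 writes@4>
4) issue 9, read 10, done 12, write 13  <struct: ADD busy until I2 writes@8>
5) issue 14, read 15, done 19, write 20  <WAW R1: wait I4 write@13>

cycle = 6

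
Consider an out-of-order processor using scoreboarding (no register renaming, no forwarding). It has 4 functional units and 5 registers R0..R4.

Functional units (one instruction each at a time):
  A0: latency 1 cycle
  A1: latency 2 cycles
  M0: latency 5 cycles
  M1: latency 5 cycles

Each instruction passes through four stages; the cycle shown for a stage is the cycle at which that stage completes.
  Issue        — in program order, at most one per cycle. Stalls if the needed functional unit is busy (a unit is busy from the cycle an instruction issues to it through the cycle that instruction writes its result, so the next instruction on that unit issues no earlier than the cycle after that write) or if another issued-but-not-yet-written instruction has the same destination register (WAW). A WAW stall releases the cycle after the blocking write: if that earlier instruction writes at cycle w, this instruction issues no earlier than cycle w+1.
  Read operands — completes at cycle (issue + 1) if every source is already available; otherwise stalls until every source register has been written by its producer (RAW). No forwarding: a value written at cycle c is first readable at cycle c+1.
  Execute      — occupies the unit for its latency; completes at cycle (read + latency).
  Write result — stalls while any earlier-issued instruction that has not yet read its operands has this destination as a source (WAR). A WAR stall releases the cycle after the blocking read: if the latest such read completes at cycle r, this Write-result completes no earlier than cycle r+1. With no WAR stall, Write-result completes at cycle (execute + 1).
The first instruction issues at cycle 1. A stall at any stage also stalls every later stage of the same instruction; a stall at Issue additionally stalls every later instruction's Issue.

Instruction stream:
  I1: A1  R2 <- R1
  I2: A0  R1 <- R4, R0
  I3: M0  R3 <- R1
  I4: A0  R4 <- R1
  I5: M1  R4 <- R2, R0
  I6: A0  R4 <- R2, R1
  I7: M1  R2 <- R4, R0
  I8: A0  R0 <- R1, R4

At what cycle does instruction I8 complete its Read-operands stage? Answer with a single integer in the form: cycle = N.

c1: I1 dispatched to A1
c2: I1 operands ready, I2 dispatched to A0
c3: I2 operands ready, I3 dispatched to M0
c4: I1 complete, I2 complete
c5: R2←I1, R1←I2
c6: I3 operands ready, I4 dispatched to A0
c7: I4 operands ready
c8: I4 complete
c9: R4←I4
c10: I5 dispatched to M1
c11: I3 complete, I5 operands ready
c12: R3←I3
c16: I5 complete
c17: R4←I5
c18: I6 dispatched to A0
c19: I6 operands ready, I7 dispatched to M1
c20: I6 complete
c21: R4←I6
c22: I7 operands ready, I8 dispatched to A0
c23: I8 operands ready
c24: I8 complete
c25: R0←I8
c27: I7 complete
c28: R2←I7

cycle = 23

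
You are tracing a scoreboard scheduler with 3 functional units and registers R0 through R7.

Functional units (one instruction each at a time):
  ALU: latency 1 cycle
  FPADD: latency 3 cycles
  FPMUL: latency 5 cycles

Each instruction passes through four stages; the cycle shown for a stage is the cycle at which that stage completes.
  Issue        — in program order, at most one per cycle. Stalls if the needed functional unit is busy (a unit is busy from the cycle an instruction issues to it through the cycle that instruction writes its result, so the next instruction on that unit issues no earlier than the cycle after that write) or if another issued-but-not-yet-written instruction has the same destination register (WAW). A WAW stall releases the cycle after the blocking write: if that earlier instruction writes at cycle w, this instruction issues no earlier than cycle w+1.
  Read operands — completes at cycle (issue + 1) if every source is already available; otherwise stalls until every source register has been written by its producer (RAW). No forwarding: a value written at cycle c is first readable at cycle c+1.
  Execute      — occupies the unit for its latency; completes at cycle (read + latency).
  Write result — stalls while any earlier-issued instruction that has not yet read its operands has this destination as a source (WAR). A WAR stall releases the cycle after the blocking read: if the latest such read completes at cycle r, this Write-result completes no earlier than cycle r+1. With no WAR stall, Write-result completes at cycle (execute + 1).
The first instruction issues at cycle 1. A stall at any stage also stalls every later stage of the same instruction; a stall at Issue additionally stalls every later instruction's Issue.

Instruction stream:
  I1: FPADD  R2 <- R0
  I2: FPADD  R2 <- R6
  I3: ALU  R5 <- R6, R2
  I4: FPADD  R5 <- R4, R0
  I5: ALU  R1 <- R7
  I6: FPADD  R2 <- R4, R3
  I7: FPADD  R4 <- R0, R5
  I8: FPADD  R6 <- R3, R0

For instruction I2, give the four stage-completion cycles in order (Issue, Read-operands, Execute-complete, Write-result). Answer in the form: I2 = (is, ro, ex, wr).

I2 = (7, 8, 11, 12)

c1: issue I1 (FPADD)
c2: I1 read-ops
c5: I1 finished on FPADD
c6: I1→R2
c7: issue I2 (FPADD)
c8: I2 read-ops, issue I3 (ALU)
c11: I2 finished on FPADD
c12: I2→R2
c13: I3 read-ops
c14: I3 finished on ALU
c15: I3→R5
c16: issue I4 (FPADD)
c17: I4 read-ops, issue I5 (ALU)
c18: I5 read-ops
c19: I5 finished on ALU
c20: I4 finished on FPADD, I5→R1
c21: I4→R5
c22: issue I6 (FPADD)
c23: I6 read-ops
c26: I6 finished on FPADD
c27: I6→R2
c28: issue I7 (FPADD)
c29: I7 read-ops
c32: I7 finished on FPADD
c33: I7→R4
c34: issue I8 (FPADD)
c35: I8 read-ops
c38: I8 finished on FPADD
c39: I8→R6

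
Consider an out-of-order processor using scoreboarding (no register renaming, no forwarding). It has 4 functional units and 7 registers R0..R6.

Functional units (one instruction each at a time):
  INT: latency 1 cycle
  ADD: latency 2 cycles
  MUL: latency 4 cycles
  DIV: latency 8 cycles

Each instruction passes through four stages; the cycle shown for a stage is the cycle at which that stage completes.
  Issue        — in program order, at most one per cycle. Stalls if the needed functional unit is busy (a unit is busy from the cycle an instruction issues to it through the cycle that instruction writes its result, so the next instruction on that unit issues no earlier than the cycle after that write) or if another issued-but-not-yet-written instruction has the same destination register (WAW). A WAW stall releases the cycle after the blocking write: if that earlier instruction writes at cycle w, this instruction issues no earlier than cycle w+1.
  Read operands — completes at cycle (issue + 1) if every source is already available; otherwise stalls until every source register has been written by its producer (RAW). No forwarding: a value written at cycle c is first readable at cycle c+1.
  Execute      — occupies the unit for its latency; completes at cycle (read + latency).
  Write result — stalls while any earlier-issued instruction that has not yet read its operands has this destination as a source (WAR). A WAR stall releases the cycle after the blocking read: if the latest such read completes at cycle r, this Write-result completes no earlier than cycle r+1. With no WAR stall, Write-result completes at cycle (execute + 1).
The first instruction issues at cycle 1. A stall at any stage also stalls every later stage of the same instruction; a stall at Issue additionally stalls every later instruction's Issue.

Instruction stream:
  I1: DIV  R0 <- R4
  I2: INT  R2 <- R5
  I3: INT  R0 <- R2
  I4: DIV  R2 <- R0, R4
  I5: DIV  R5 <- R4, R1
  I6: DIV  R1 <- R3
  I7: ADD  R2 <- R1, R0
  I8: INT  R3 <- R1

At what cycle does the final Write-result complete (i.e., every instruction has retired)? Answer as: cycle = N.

  I1 | 1 | 2 | 10 | 11
  I2 | 2 | 3 | 4 | 5
  I3 | 12 | 13 | 14 | 15   WAW R0: wait I1 write@11
  I4 | 13 | 16 | 24 | 25   RAW R0: wait I3 write@15
  I5 | 26 | 27 | 35 | 36   struct: DIV busy until I4 writes@25
  I6 | 37 | 38 | 46 | 47   struct: DIV busy until I5 writes@36
  I7 | 38 | 48 | 50 | 51   RAW R1: wait I6 write@47
  I8 | 39 | 48 | 49 | 50   RAW R1: wait I6 write@47

cycle = 51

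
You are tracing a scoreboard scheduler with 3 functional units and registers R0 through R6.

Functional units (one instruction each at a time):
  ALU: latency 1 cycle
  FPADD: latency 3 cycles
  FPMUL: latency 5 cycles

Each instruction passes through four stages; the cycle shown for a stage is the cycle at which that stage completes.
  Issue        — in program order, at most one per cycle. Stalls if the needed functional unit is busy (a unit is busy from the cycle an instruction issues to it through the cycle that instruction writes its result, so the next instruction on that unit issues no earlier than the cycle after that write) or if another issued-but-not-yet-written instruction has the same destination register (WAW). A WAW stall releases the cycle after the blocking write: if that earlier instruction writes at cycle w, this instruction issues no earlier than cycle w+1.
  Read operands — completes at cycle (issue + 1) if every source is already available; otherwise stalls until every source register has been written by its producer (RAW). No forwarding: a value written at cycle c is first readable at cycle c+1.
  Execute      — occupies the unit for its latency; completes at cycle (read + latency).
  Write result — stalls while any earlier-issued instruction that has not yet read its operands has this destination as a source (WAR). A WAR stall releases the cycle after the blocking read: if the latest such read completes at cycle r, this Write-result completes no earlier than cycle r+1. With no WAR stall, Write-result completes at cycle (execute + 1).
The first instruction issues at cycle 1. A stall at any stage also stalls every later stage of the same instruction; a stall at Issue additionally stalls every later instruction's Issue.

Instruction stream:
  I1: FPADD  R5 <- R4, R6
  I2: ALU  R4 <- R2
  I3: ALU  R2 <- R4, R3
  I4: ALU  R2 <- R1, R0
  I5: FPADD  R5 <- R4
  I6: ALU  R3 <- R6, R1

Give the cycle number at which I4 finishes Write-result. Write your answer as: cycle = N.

[I1] 1/2/5/6
[I2] 2/3/4/5
[I3] 6/7/8/9  (struct: ALU busy until I2 writes@5)
[I4] 10/11/12/13  (struct: ALU busy until I3 writes@9)
[I5] 11/12/15/16
[I6] 14/15/16/17  (struct: ALU busy until I4 writes@13)

cycle = 13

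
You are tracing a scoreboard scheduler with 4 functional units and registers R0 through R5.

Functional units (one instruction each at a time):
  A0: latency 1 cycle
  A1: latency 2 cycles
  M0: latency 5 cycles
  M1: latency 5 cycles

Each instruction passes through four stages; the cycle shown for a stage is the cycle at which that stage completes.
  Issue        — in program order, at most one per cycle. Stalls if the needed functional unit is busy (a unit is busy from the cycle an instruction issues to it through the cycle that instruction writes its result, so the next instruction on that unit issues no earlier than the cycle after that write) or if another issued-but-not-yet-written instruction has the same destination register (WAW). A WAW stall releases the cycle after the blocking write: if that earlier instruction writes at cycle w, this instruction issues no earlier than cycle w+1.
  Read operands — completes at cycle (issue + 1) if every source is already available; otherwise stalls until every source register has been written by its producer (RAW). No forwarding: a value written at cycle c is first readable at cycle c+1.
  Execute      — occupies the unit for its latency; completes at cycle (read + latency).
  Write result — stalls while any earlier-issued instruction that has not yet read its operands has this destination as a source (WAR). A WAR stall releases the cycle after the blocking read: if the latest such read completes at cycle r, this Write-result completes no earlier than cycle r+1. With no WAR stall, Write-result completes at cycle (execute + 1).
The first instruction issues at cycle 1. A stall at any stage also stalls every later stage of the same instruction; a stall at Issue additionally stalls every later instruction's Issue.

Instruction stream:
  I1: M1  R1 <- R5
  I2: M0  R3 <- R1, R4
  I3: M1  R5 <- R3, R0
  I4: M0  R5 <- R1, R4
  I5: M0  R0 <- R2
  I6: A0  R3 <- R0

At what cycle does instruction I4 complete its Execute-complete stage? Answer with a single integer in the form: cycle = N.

cycle = 29

cycle 1: I1 issues→M1
cycle 2: I1 reads, I2 issues→M0
cycle 7: I1 exec-done
cycle 8: I1 writes R1
cycle 9: I2 reads, I3 issues→M1
cycle 14: I2 exec-done
cycle 15: I2 writes R3
cycle 16: I3 reads
cycle 21: I3 exec-done
cycle 22: I3 writes R5
cycle 23: I4 issues→M0
cycle 24: I4 reads
cycle 29: I4 exec-done
cycle 30: I4 writes R5
cycle 31: I5 issues→M0
cycle 32: I5 reads, I6 issues→A0
cycle 37: I5 exec-done
cycle 38: I5 writes R0
cycle 39: I6 reads
cycle 40: I6 exec-done
cycle 41: I6 writes R3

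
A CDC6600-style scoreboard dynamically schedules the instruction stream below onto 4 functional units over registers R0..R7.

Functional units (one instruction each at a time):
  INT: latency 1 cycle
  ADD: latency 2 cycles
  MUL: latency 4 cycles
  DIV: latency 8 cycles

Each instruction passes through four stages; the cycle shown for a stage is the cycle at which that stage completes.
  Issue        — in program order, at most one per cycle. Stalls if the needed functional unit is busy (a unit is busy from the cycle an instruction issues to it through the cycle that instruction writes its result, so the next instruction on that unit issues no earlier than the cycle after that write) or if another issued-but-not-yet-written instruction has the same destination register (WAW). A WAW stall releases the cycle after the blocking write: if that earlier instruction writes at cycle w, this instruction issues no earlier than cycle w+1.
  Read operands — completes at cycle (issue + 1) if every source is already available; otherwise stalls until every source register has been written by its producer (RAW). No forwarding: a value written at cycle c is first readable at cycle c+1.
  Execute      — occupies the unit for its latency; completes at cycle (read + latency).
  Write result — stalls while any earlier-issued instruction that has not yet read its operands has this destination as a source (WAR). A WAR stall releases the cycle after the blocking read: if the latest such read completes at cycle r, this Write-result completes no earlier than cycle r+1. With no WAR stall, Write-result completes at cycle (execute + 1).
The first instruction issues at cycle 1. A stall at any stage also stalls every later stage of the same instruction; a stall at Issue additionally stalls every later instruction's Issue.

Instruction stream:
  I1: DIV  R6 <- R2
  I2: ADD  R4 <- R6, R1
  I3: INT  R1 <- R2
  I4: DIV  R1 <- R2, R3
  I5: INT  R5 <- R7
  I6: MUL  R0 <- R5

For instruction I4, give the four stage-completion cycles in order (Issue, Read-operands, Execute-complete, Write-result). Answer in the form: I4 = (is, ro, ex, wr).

I4 = (14, 15, 23, 24)

[I1] 1/2/10/11
[I2] 2/12/14/15  (RAW R6: wait I1 write@11)
[I3] 3/4/5/13  (WAR R1: wait I2 read@12)
[I4] 14/15/23/24  (WAW R1: wait I3 write@13)
[I5] 15/16/17/18
[I6] 16/19/23/24  (RAW R5: wait I5 write@18)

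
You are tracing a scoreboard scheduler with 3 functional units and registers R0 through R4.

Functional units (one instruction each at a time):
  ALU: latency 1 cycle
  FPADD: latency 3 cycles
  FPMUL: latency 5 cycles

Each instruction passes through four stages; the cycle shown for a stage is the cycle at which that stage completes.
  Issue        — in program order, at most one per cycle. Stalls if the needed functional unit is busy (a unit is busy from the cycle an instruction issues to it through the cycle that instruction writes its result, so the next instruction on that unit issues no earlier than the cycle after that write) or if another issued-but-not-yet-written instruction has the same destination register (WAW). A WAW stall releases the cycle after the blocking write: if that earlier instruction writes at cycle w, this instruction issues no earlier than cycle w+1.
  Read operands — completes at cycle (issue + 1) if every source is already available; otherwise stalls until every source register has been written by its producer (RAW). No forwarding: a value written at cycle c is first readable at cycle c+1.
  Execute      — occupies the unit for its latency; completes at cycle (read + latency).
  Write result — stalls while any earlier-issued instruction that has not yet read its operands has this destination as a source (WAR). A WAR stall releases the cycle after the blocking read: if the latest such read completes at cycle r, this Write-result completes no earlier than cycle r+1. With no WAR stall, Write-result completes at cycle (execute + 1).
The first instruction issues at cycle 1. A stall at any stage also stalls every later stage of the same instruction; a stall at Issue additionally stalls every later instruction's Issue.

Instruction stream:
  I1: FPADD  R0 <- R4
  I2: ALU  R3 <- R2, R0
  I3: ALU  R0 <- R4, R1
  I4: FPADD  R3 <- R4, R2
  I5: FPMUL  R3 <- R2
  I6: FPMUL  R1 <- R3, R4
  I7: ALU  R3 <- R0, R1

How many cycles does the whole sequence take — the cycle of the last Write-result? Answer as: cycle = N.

cycle = 35

  I1 | 1 | 2 | 5 | 6
  I2 | 2 | 7 | 8 | 9   RAW R0: wait I1 write@6
  I3 | 10 | 11 | 12 | 13   struct: ALU busy until I2 writes@9
  I4 | 11 | 12 | 15 | 16
  I5 | 17 | 18 | 23 | 24   WAW R3: wait I4 write@16
  I6 | 25 | 26 | 31 | 32   struct: FPMUL busy until I5 writes@24
  I7 | 26 | 33 | 34 | 35   RAW R1: wait I6 write@32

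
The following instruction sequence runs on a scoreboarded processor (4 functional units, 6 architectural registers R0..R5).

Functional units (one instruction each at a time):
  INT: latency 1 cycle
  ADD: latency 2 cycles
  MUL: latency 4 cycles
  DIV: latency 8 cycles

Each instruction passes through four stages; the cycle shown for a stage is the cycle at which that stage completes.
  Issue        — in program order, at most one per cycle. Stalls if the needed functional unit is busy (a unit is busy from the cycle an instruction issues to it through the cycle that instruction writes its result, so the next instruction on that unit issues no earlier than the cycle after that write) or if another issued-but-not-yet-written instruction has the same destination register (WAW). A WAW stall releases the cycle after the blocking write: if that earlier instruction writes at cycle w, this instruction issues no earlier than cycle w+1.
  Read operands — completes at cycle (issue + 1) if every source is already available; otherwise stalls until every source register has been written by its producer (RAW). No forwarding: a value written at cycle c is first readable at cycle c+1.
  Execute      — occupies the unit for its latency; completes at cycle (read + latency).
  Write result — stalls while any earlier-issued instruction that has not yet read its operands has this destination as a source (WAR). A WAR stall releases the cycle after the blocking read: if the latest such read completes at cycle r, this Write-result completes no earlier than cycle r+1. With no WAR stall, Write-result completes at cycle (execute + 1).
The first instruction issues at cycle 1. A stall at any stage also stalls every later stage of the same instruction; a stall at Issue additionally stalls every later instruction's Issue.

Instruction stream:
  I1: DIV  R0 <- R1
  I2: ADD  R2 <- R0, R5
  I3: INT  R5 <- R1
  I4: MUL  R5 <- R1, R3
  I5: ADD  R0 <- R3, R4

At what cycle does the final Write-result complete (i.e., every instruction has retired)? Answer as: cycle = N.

t=1  I1→DIV
t=2  I1 RO · I2→ADD
t=3  I3→INT
t=4  I3 RO
t=5  I3 EX
t=10  I1 EX
t=11  I1 WR R0
t=12  I2 RO
t=13  I3 WR R5
t=14  I2 EX · I4→MUL
t=15  I2 WR R2 · I4 RO
t=16  I5→ADD
t=17  I5 RO
t=19  I4 EX · I5 EX
t=20  I4 WR R5 · I5 WR R0

cycle = 20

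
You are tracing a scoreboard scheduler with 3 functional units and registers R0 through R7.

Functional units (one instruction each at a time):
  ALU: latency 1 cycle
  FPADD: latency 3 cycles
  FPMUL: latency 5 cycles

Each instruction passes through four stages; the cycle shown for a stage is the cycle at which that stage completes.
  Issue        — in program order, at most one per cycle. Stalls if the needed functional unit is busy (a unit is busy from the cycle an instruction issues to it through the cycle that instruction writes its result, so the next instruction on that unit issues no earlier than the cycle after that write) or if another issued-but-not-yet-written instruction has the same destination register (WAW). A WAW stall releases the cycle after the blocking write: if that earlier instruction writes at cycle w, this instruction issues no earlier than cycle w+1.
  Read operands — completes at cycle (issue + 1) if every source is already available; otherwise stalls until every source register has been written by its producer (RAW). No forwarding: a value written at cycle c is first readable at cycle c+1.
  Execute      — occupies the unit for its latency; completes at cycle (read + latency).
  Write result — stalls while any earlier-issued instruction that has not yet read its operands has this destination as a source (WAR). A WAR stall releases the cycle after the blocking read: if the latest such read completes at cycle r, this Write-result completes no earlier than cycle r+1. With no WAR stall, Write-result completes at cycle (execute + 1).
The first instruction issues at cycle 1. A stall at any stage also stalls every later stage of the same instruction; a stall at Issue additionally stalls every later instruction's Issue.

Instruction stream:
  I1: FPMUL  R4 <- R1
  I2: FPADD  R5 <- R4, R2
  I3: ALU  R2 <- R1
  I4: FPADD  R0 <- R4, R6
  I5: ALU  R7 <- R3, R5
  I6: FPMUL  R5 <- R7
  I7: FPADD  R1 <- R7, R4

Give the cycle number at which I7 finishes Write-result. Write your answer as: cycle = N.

c1: issue I1 (FPMUL)
c2: I1 read-ops | issue I2 (FPADD)
c3: issue I3 (ALU)
c4: I3 read-ops
c5: I3 finished on ALU
c7: I1 finished on FPMUL
c8: I1→R4
c9: I2 read-ops
c10: I3→R2
c12: I2 finished on FPADD
c13: I2→R5
c14: issue I4 (FPADD)
c15: I4 read-ops | issue I5 (ALU)
c16: I5 read-ops | issue I6 (FPMUL)
c17: I5 finished on ALU
c18: I4 finished on FPADD | I5→R7
c19: I4→R0 | I6 read-ops
c20: issue I7 (FPADD)
c21: I7 read-ops
c24: I6 finished on FPMUL | I7 finished on FPADD
c25: I6→R5 | I7→R1

cycle = 25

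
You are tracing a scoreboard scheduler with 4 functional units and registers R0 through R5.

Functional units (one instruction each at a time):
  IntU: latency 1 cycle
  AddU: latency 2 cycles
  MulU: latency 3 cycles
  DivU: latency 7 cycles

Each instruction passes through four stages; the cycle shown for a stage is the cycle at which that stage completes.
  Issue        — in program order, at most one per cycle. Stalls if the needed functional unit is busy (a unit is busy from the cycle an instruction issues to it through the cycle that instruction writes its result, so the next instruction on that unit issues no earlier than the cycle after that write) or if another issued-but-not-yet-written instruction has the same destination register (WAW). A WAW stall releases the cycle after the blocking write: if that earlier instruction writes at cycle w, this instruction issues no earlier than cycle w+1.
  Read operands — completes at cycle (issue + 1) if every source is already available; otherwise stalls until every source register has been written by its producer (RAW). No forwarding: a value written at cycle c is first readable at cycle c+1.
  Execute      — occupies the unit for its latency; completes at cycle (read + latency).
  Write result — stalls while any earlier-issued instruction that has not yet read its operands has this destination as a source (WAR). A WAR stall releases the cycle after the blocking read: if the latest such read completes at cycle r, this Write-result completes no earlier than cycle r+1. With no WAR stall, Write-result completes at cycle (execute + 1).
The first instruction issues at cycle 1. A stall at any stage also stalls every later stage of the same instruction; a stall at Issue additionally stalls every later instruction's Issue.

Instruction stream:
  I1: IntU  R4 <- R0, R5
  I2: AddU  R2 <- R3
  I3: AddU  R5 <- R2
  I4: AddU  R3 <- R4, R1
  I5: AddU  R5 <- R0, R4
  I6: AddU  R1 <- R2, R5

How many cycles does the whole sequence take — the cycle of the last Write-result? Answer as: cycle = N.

cycle = 26

t=1  I1 dispatched to IntU
t=2  I1 operands ready | I2 dispatched to AddU
t=3  I1 complete | I2 operands ready
t=4  R4←I1
t=5  I2 complete
t=6  R2←I2
t=7  I3 dispatched to AddU
t=8  I3 operands ready
t=10  I3 complete
t=11  R5←I3
t=12  I4 dispatched to AddU
t=13  I4 operands ready
t=15  I4 complete
t=16  R3←I4
t=17  I5 dispatched to AddU
t=18  I5 operands ready
t=20  I5 complete
t=21  R5←I5
t=22  I6 dispatched to AddU
t=23  I6 operands ready
t=25  I6 complete
t=26  R1←I6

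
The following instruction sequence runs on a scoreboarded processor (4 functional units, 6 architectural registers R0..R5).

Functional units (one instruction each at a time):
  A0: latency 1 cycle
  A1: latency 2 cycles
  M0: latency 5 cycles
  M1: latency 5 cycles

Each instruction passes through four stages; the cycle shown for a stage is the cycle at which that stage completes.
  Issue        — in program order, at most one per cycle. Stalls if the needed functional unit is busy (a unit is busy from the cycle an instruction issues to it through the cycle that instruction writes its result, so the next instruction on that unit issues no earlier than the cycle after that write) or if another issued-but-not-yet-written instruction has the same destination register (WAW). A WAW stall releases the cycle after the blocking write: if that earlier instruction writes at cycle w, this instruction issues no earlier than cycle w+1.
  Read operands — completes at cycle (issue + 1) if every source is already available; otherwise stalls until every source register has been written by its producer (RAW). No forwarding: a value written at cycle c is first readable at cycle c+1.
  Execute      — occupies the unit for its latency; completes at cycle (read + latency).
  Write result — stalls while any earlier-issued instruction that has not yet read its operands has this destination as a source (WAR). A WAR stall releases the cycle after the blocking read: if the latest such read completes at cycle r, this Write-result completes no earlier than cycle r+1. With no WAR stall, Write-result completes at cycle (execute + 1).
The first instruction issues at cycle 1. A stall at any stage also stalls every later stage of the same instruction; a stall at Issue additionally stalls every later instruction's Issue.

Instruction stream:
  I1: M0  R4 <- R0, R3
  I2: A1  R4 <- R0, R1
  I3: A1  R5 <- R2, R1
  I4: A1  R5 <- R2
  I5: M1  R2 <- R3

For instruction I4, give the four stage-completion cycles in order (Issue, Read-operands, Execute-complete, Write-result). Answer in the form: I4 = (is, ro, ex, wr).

[I1] 1/2/7/8
[I2] 9/10/12/13  (WAW R4: wait I1 write@8)
[I3] 14/15/17/18  (struct: A1 busy until I2 writes@13)
[I4] 19/20/22/23  (struct: A1 busy until I3 writes@18)
[I5] 20/21/26/27

I4 = (19, 20, 22, 23)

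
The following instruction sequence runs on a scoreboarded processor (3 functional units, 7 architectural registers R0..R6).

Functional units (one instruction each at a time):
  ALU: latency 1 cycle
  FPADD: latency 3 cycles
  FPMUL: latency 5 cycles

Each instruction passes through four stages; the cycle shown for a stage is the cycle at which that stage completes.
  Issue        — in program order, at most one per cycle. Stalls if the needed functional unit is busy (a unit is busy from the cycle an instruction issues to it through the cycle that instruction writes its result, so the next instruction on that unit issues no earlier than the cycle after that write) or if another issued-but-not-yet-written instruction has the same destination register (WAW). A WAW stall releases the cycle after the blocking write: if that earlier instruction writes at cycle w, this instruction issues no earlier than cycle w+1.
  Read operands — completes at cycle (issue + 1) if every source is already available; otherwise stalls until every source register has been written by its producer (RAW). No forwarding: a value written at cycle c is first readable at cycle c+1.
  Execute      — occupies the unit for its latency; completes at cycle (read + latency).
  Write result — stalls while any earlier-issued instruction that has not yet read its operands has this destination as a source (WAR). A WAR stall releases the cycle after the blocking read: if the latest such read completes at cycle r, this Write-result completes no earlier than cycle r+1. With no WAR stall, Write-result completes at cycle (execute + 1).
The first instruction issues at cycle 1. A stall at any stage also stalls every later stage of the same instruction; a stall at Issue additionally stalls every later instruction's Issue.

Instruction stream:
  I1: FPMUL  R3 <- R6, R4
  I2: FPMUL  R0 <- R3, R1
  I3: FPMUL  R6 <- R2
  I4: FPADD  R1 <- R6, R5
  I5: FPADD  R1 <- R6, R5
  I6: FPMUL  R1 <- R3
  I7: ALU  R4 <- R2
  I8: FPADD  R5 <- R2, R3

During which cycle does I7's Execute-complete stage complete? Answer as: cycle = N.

cycle = 39

I1: IS=1 RO=2 EX=7 WR=8
I2: IS=9 RO=10 EX=15 WR=16  [struct: FPMUL busy until I1 writes@8]
I3: IS=17 RO=18 EX=23 WR=24  [struct: FPMUL busy until I2 writes@16]
I4: IS=18 RO=25 EX=28 WR=29  [RAW R6: wait I3 write@24]
I5: IS=30 RO=31 EX=34 WR=35  [struct: FPADD busy until I4 writes@29]
I6: IS=36 RO=37 EX=42 WR=43  [WAW R1: wait I5 write@35]
I7: IS=37 RO=38 EX=39 WR=40
I8: IS=38 RO=39 EX=42 WR=43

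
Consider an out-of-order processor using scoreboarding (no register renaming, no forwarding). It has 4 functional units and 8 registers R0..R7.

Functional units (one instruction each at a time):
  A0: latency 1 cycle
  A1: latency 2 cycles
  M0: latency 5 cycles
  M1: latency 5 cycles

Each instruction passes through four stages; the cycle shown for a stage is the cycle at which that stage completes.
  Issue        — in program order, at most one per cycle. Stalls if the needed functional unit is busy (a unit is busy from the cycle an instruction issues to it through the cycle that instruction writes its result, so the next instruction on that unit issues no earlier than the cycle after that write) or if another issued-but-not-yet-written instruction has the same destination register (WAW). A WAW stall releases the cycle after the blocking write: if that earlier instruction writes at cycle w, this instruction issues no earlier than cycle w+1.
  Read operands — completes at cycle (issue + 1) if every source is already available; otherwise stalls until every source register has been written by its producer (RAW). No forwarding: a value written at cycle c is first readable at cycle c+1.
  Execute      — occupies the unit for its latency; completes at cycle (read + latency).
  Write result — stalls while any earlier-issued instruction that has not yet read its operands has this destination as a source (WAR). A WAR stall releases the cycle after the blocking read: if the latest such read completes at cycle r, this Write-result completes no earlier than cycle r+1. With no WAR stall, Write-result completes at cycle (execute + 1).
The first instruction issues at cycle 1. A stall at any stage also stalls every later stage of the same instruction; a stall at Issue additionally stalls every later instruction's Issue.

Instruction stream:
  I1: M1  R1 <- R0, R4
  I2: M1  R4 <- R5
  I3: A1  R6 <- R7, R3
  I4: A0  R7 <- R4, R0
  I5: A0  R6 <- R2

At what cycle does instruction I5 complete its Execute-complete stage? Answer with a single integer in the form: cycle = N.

[1] I1→M1
[2] I1 RO
[7] I1 EX
[8] I1 WR R1
[9] I2→M1
[10] I2 RO, I3→A1
[11] I3 RO, I4→A0
[13] I3 EX
[14] I3 WR R6
[15] I2 EX
[16] I2 WR R4
[17] I4 RO
[18] I4 EX
[19] I4 WR R7
[20] I5→A0
[21] I5 RO
[22] I5 EX
[23] I5 WR R6

cycle = 22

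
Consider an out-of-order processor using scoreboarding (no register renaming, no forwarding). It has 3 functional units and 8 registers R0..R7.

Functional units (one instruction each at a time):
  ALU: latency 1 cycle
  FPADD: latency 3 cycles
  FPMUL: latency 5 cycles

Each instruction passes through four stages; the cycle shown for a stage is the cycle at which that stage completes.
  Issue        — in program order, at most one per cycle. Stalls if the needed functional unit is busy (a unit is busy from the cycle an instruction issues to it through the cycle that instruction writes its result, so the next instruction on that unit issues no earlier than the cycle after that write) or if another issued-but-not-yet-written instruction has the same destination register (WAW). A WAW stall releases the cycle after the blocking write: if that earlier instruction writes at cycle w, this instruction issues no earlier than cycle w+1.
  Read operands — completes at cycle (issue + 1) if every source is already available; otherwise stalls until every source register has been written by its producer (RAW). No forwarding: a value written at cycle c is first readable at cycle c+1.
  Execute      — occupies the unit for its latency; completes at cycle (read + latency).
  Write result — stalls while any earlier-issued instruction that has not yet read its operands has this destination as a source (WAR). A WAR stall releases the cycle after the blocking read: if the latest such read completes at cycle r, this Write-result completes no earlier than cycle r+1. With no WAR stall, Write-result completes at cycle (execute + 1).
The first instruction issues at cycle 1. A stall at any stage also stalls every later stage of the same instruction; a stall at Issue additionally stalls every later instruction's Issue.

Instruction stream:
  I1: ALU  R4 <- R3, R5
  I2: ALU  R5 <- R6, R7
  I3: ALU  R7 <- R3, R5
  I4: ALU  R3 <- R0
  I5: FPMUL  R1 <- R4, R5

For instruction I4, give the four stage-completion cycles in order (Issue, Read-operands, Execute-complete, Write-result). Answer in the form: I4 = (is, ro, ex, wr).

1) issue 1, read 2, done 3, write 4
2) issue 5, read 6, done 7, write 8  <struct: ALU busy until I1 writes@4>
3) issue 9, read 10, done 11, write 12  <struct: ALU busy until I2 writes@8>
4) issue 13, read 14, done 15, write 16  <struct: ALU busy until I3 writes@12>
5) issue 14, read 15, done 20, write 21

I4 = (13, 14, 15, 16)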